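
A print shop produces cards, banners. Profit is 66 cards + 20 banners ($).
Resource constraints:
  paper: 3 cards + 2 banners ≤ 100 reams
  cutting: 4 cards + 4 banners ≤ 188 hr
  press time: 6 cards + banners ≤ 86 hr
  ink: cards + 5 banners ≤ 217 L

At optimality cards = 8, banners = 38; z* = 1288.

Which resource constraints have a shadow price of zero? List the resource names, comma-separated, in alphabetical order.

paper: 100/100 (binding)
cutting: 184/188 (slack 4)
press time: 86/86 (binding)
ink: 198/217 (slack 19)
By complementary slackness, a constraint with positive slack has shadow price 0 → cutting, ink.

cutting, ink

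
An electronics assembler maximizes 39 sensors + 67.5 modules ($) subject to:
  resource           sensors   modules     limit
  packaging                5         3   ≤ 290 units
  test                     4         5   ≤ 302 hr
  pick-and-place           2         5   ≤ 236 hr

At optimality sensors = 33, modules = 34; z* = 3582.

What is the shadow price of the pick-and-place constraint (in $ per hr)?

7.5

Binding: test and pick-and-place. Non-binding: packaging (23 unused).
By complementary slackness, y = 0 for the non-binding constraint.
Dual feasibility on the basic columns requires 4·y_test + 2·y_pick-and-place = 39, 5·y_test + 5·y_pick-and-place = 67.5.
→ y_test = 6 and y_pick-and-place = 7.5.
Shadow price of pick-and-place = 7.5.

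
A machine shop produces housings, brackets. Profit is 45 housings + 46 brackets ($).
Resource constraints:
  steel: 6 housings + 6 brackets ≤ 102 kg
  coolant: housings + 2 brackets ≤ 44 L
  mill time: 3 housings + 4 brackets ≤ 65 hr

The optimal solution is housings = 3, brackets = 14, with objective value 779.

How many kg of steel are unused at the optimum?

0

steel used = 6·3 + 6·14 = 102; slack = 102 − 102 = 0.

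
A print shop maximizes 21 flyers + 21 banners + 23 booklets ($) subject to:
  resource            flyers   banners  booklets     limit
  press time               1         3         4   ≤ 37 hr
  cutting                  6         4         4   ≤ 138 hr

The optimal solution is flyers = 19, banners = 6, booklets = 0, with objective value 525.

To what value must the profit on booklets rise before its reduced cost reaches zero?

24

Both press time and cutting are binding at x*.
From A_Bᵀ y = c: 1·y_press time + 6·y_cutting = 21; 3·y_press time + 4·y_cutting = 21.
→ y_press time = 3 and y_cutting = 3.
booklets enters the basis when its profit ≥ yᵀa₃ = 3·4 + 3·4 = 24.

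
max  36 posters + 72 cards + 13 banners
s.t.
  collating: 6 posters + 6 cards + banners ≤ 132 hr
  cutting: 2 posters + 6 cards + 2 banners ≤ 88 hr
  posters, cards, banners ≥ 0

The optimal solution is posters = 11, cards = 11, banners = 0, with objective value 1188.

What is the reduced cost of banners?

-8

Check each constraint at x*: collating 132/132 (tight); cutting 88/88 (tight).
Dual feasibility on the basic columns requires 6·y_collating + 2·y_cutting = 36, 6·y_collating + 6·y_cutting = 72.
This yields shadow prices y_collating = 3, y_cutting = 9.
Reduced cost of banners: c₃ − yᵀa₃ = 13 − (3·1 + 9·2) = 13 − 21 = -8.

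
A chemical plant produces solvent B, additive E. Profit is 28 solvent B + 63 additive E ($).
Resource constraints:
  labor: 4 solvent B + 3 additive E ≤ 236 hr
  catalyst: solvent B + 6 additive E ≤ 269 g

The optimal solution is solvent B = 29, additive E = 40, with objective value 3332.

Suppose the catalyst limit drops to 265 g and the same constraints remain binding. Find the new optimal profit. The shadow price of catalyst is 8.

3300

Δb = -4, so new z* = 3332 + (8)·(-4) = 3332 − 32 = 3300.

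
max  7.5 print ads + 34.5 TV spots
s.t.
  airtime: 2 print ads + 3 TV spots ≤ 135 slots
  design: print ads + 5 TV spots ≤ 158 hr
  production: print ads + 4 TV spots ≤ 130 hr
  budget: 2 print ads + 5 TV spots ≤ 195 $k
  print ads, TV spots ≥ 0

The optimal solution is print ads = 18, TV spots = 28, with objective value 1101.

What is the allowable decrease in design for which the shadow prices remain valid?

Binding constraints: design, production. The basis is B = [[1,5],[1,4]] with det -1.
Per unit decrease in design, x* moves by d = (4, -1).
The basis stays optimal until airtime becomes binding; allowable decrease = 3 hr.

3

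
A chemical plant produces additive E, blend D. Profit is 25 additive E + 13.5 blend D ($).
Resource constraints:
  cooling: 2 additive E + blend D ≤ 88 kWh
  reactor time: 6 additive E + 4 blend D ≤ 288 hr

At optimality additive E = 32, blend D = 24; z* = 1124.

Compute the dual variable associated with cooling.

9.5

Both cooling and reactor time are binding at x*.
The binding rows give the dual system: 2·y_cooling + 6·y_reactor time = 25 and 1·y_cooling + 4·y_reactor time = 13.5.
This yields shadow prices y_cooling = 9.5, y_reactor time = 1.
Shadow price of cooling = 9.5.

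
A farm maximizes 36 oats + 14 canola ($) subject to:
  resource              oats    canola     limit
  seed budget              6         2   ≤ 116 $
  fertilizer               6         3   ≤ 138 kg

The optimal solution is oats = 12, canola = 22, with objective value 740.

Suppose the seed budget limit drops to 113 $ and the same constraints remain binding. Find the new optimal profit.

Both seed budget and fertilizer are binding at x*.
From A_Bᵀ y = c: 6·y_seed budget + 6·y_fertilizer = 36; 2·y_seed budget + 3·y_fertilizer = 14.
→ y_seed budget = 4 and y_fertilizer = 2.
Δz = y_seed budget·Δb = 4 × (-3) = -12, so new z* = 740 − 12 = 728.

728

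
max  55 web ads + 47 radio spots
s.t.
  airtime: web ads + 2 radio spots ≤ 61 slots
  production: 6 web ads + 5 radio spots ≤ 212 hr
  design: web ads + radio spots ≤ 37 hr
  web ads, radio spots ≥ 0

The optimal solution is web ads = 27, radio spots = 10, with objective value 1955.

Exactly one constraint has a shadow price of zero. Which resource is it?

airtime: 47/61 (slack 14)
production: 212/212 (binding)
design: 37/37 (binding)
By complementary slackness, a constraint with positive slack has shadow price 0 → airtime.

airtime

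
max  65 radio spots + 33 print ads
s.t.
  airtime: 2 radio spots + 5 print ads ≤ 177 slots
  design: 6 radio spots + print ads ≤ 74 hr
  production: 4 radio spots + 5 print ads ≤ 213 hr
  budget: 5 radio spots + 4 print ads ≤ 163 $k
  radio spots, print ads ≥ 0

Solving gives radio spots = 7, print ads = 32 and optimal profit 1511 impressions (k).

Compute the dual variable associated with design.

At the optimum: airtime uses 174 of 177 (slack = 3); design uses 74 of 74 (binding); production uses 188 of 213 (slack = 25); budget uses 163 of 163 (binding).
Slack constraints have shadow price 0 (complementary slackness).
From A_Bᵀ y = c: 6·y_design + 5·y_budget = 65; 1·y_design + 4·y_budget = 33.
Solving: y_design = 5, y_budget = 7.
Shadow price of design = 5.

5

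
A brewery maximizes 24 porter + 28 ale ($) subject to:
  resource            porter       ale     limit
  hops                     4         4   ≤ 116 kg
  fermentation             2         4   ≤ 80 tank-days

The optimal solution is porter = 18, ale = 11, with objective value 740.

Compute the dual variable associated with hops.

At the optimum: hops uses 116 of 116 (binding); fermentation uses 80 of 80 (binding).
Dual feasibility on the basic columns requires 4·y_hops + 2·y_fermentation = 24, 4·y_hops + 4·y_fermentation = 28.
→ y_hops = 5 and y_fermentation = 2.
Shadow price of hops = 5.

5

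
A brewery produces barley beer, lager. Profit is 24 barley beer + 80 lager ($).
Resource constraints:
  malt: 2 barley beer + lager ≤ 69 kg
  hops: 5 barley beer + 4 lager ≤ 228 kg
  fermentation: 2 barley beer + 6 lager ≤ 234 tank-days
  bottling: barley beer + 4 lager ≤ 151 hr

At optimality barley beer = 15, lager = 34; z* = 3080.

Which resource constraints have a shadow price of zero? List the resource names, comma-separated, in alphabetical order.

malt: 64/69 (slack 5)
hops: 211/228 (slack 17)
fermentation: 234/234 (binding)
bottling: 151/151 (binding)
By complementary slackness, a constraint with positive slack has shadow price 0 → hops, malt.

hops, malt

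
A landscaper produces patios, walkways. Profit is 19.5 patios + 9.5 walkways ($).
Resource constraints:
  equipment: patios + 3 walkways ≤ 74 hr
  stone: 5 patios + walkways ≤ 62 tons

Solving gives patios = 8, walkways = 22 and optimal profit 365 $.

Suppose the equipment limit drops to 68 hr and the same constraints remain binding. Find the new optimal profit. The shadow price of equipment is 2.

Δb = -6, so new z* = 365 + (2)·(-6) = 365 − 12 = 353.

353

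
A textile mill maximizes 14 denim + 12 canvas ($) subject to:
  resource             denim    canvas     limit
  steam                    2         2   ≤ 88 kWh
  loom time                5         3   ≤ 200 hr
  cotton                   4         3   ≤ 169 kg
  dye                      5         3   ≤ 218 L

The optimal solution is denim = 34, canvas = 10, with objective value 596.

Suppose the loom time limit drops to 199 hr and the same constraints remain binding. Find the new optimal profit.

595

Check each constraint at x*: steam 88/88 (tight); loom time 200/200 (tight); cotton 166/169 (slack 3); dye 200/218 (slack 18).
Since cotton, dye are not tight, their duals are 0.
The binding rows give the dual system: 2·y_steam + 5·y_loom time = 14 and 2·y_steam + 3·y_loom time = 12.
Solving: y_steam = 4.5, y_loom time = 1.
Δz = y_loom time·Δb = 1 × (-1) = -1, so new z* = 596 − 1 = 595.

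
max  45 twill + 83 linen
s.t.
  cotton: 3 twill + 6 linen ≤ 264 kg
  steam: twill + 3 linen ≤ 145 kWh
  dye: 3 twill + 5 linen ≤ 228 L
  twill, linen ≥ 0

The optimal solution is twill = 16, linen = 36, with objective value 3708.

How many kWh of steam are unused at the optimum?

21

steam used = 1·16 + 3·36 = 124; slack = 145 − 124 = 21.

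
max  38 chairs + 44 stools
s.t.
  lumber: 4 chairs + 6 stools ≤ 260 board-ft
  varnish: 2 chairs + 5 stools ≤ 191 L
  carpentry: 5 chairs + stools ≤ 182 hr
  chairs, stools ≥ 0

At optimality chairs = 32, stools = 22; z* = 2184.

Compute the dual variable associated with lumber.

7

At the optimum: lumber uses 260 of 260 (binding); varnish uses 174 of 191 (slack = 17); carpentry uses 182 of 182 (binding).
By complementary slackness, y = 0 for the non-binding constraint.
The binding rows give the dual system: 4·y_lumber + 5·y_carpentry = 38 and 6·y_lumber + 1·y_carpentry = 44.
Solving: y_lumber = 7, y_carpentry = 2.
Shadow price of lumber = 7.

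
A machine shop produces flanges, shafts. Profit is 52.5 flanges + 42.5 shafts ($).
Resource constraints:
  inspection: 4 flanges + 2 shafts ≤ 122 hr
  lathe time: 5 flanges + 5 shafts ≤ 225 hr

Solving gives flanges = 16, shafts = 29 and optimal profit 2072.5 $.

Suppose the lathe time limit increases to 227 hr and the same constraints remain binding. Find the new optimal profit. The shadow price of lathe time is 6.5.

Δb = 2, so new z* = 2072.5 + (6.5)·(2) = 2072.5 + 13 = 2085.5.

2085.5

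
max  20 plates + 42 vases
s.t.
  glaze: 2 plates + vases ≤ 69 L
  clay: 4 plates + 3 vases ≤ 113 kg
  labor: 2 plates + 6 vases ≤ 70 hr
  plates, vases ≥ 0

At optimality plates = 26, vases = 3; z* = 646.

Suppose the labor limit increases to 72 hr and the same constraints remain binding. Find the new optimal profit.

At the optimum: glaze uses 55 of 69 (slack = 14); clay uses 113 of 113 (binding); labor uses 70 of 70 (binding).
Since glaze is not tight, its dual is 0.
Dual feasibility on the basic columns requires 4·y_clay + 2·y_labor = 20, 3·y_clay + 6·y_labor = 42.
This yields shadow prices y_clay = 2, y_labor = 6.
Δz = y_labor·Δb = 6 × (2) = 12, so new z* = 646 + 12 = 658.

658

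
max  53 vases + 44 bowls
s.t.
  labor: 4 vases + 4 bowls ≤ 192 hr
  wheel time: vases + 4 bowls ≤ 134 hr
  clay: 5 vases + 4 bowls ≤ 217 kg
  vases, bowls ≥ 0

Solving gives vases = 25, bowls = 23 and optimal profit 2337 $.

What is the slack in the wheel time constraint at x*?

wheel time used = 1·25 + 4·23 = 117; slack = 134 − 117 = 17.

17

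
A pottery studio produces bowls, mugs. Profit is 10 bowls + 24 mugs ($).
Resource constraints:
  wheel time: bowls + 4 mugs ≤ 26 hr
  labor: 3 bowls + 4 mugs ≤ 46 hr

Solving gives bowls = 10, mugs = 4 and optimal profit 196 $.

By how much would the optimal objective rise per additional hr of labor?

Both wheel time and labor are binding at x*.
Dual feasibility on the basic columns requires 1·y_wheel time + 3·y_labor = 10, 4·y_wheel time + 4·y_labor = 24.
This yields shadow prices y_wheel time = 4, y_labor = 2.
Shadow price of labor = 2.

2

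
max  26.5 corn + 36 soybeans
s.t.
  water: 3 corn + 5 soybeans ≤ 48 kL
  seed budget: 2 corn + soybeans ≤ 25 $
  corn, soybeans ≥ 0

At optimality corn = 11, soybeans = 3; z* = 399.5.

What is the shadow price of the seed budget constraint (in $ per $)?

Both water and seed budget are binding at x*.
From A_Bᵀ y = c: 3·y_water + 2·y_seed budget = 26.5; 5·y_water + 1·y_seed budget = 36.
This yields shadow prices y_water = 6.5, y_seed budget = 3.5.
Shadow price of seed budget = 3.5.

3.5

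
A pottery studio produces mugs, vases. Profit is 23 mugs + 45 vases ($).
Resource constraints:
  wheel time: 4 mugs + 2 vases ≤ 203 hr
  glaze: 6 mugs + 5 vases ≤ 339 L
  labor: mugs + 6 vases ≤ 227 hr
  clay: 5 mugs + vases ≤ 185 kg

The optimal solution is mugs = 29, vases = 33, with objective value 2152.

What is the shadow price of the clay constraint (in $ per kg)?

At the optimum: wheel time uses 182 of 203 (slack = 21); glaze uses 339 of 339 (binding); labor uses 227 of 227 (binding); clay uses 178 of 185 (slack = 7).
Slack constraints have shadow price 0 (complementary slackness).
The binding rows give the dual system: 6·y_glaze + 1·y_labor = 23 and 5·y_glaze + 6·y_labor = 45.
→ y_glaze = 3 and y_labor = 5.
Shadow price of clay = 0.

0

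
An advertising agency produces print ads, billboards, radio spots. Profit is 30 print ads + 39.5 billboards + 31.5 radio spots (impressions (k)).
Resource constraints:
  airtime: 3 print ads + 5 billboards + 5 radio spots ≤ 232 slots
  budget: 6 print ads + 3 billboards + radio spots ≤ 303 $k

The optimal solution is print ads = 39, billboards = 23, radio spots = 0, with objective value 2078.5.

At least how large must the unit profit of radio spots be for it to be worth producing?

At the optimum: airtime uses 232 of 232 (binding); budget uses 303 of 303 (binding).
From A_Bᵀ y = c: 3·y_airtime + 6·y_budget = 30; 5·y_airtime + 3·y_budget = 39.5.
Solving: y_airtime = 7, y_budget = 1.5.
radio spots enters the basis when its profit ≥ yᵀa₃ = 7·5 + 1.5·1 = 36.5.

36.5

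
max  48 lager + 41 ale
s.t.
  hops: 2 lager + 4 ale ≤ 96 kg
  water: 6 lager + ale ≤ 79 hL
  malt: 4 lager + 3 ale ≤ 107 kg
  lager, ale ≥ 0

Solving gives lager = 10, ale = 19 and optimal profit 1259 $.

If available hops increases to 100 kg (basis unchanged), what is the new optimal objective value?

Check each constraint at x*: hops 96/96 (tight); water 79/79 (tight); malt 97/107 (slack 10).
Since malt is not tight, its dual is 0.
The binding rows give the dual system: 2·y_hops + 6·y_water = 48 and 4·y_hops + 1·y_water = 41.
→ y_hops = 9 and y_water = 5.
Δz = y_hops·Δb = 9 × (4) = 36, so new z* = 1259 + 36 = 1295.

1295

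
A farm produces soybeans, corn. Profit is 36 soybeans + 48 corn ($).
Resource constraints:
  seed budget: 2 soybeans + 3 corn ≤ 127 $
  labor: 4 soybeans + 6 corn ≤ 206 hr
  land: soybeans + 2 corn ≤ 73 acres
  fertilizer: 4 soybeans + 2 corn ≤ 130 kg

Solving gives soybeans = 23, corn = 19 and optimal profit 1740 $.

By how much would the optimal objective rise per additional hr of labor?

7.5

Binding: labor and fertilizer. Non-binding: seed budget (24 unused), land (12 unused).
By complementary slackness, y = 0 for the non-binding constraints.
The binding rows give the dual system: 4·y_labor + 4·y_fertilizer = 36 and 6·y_labor + 2·y_fertilizer = 48.
→ y_labor = 7.5 and y_fertilizer = 1.5.
Shadow price of labor = 7.5.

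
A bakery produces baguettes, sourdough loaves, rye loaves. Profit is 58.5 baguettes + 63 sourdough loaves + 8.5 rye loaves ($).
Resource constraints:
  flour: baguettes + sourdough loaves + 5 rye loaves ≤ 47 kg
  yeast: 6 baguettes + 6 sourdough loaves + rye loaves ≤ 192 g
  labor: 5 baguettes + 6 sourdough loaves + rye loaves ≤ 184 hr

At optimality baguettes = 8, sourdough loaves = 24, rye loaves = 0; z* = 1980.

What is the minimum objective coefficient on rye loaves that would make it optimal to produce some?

At the optimum: flour uses 32 of 47 (slack = 15); yeast uses 192 of 192 (binding); labor uses 184 of 184 (binding).
Slack constraints have shadow price 0 (complementary slackness).
From A_Bᵀ y = c: 6·y_yeast + 5·y_labor = 58.5; 6·y_yeast + 6·y_labor = 63.
This yields shadow prices y_yeast = 6, y_labor = 4.5.
rye loaves enters the basis when its profit ≥ yᵀa₃ = 6·1 + 4.5·1 = 10.5.

10.5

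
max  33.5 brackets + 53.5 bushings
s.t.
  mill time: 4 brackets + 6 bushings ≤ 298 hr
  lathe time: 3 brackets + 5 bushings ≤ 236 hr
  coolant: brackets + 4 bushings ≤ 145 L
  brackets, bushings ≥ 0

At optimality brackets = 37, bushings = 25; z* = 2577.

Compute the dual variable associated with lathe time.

6.5

At the optimum: mill time uses 298 of 298 (binding); lathe time uses 236 of 236 (binding); coolant uses 137 of 145 (slack = 8).
Slack constraints have shadow price 0 (complementary slackness).
The binding rows give the dual system: 4·y_mill time + 3·y_lathe time = 33.5 and 6·y_mill time + 5·y_lathe time = 53.5.
Solving: y_mill time = 3.5, y_lathe time = 6.5.
Shadow price of lathe time = 6.5.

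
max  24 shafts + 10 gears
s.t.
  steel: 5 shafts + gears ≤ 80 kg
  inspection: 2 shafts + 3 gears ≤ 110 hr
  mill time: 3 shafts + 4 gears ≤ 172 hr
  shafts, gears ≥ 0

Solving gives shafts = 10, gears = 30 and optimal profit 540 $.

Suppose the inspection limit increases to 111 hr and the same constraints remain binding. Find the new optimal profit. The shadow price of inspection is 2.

542

Δb = 1, so new z* = 540 + (2)·(1) = 540 + 2 = 542.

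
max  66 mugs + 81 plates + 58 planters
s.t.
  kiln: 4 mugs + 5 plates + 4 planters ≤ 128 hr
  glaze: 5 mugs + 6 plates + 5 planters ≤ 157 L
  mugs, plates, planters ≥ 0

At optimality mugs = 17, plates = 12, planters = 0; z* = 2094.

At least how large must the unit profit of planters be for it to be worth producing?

At the optimum: kiln uses 128 of 128 (binding); glaze uses 157 of 157 (binding).
The binding rows give the dual system: 4·y_kiln + 5·y_glaze = 66 and 5·y_kiln + 6·y_glaze = 81.
→ y_kiln = 9 and y_glaze = 6.
planters enters the basis when its profit ≥ yᵀa₃ = 9·4 + 6·5 = 66.

66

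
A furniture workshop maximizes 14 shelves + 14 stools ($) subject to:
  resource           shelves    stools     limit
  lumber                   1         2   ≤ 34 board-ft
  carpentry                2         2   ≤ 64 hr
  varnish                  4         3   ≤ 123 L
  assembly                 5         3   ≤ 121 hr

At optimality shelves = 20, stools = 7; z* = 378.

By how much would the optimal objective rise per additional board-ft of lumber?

Check each constraint at x*: lumber 34/34 (tight); carpentry 54/64 (slack 10); varnish 101/123 (slack 22); assembly 121/121 (tight).
By complementary slackness, y = 0 for the non-binding constraints.
The binding rows give the dual system: 1·y_lumber + 5·y_assembly = 14 and 2·y_lumber + 3·y_assembly = 14.
→ y_lumber = 4 and y_assembly = 2.
Shadow price of lumber = 4.

4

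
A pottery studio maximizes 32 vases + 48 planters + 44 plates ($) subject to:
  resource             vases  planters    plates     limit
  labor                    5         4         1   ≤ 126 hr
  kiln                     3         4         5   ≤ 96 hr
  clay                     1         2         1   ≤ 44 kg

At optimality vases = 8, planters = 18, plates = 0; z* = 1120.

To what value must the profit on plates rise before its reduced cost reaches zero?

Check each constraint at x*: labor 112/126 (slack 14); kiln 96/96 (tight); clay 44/44 (tight).
Since labor is not tight, its dual is 0.
From A_Bᵀ y = c: 3·y_kiln + 1·y_clay = 32; 4·y_kiln + 2·y_clay = 48.
This yields shadow prices y_kiln = 8, y_clay = 8.
plates enters the basis when its profit ≥ yᵀa₃ = 8·5 + 8·1 = 48.

48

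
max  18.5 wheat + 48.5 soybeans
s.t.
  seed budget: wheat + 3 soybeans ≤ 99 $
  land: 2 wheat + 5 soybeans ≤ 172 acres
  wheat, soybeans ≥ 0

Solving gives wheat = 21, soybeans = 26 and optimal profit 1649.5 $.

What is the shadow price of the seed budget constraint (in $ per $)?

4.5

Both seed budget and land are binding at x*.
From A_Bᵀ y = c: 1·y_seed budget + 2·y_land = 18.5; 3·y_seed budget + 5·y_land = 48.5.
This yields shadow prices y_seed budget = 4.5, y_land = 7.
Shadow price of seed budget = 4.5.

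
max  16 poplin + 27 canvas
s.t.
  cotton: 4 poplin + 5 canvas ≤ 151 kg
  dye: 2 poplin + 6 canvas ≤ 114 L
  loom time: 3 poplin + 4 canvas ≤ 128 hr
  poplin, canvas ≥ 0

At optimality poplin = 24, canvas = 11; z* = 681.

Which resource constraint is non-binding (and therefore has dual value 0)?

cotton: 151/151 (binding)
dye: 114/114 (binding)
loom time: 116/128 (slack 12)
By complementary slackness, a constraint with positive slack has shadow price 0 → loom time.

loom time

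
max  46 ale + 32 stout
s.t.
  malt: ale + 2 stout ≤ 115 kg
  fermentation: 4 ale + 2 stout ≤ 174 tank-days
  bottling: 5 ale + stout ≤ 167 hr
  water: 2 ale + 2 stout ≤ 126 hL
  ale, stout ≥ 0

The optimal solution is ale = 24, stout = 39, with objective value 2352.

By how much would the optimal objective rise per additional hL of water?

9

At the optimum: malt uses 102 of 115 (slack = 13); fermentation uses 174 of 174 (binding); bottling uses 159 of 167 (slack = 8); water uses 126 of 126 (binding).
Slack constraints have shadow price 0 (complementary slackness).
From A_Bᵀ y = c: 4·y_fermentation + 2·y_water = 46; 2·y_fermentation + 2·y_water = 32.
Solving: y_fermentation = 7, y_water = 9.
Shadow price of water = 9.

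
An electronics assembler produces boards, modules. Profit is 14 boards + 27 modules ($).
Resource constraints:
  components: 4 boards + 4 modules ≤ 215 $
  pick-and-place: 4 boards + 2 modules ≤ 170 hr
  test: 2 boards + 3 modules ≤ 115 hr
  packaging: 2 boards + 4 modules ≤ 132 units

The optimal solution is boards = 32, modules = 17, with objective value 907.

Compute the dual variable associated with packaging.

Check each constraint at x*: components 196/215 (slack 19); pick-and-place 162/170 (slack 8); test 115/115 (tight); packaging 132/132 (tight).
Slack constraints have shadow price 0 (complementary slackness).
Dual feasibility on the basic columns requires 2·y_test + 2·y_packaging = 14, 3·y_test + 4·y_packaging = 27.
→ y_test = 1 and y_packaging = 6.
Shadow price of packaging = 6.

6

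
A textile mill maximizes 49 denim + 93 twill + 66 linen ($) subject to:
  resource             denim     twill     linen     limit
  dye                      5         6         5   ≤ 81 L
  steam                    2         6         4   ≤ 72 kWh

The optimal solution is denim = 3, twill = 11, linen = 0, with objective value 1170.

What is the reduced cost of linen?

-2

Check each constraint at x*: dye 81/81 (tight); steam 72/72 (tight).
Dual feasibility on the basic columns requires 5·y_dye + 2·y_steam = 49, 6·y_dye + 6·y_steam = 93.
Solving: y_dye = 6, y_steam = 9.5.
Reduced cost of linen: c₃ − yᵀa₃ = 66 − (6·5 + 9.5·4) = 66 − 68 = -2.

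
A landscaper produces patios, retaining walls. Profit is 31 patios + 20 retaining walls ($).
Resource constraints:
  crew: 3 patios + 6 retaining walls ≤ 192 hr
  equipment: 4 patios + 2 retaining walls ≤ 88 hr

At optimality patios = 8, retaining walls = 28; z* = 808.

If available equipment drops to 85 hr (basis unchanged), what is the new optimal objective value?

787

Both crew and equipment are binding at x*.
From A_Bᵀ y = c: 3·y_crew + 4·y_equipment = 31; 6·y_crew + 2·y_equipment = 20.
→ y_crew = 1 and y_equipment = 7.
Δz = y_equipment·Δb = 7 × (-3) = -21, so new z* = 808 − 21 = 787.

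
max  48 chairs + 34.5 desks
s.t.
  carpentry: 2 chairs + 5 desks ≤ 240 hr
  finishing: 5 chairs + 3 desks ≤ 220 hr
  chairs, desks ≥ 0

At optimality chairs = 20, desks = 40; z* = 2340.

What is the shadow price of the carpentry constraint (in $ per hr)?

Check each constraint at x*: carpentry 240/240 (tight); finishing 220/220 (tight).
Dual feasibility on the basic columns requires 2·y_carpentry + 5·y_finishing = 48, 5·y_carpentry + 3·y_finishing = 34.5.
Solving: y_carpentry = 1.5, y_finishing = 9.
Shadow price of carpentry = 1.5.

1.5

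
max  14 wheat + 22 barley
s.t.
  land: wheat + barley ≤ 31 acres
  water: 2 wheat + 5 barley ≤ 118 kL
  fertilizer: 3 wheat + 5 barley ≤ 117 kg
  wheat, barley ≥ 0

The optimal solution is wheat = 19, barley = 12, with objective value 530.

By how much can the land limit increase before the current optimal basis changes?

Binding constraints: land, fertilizer. The basis is B = [[1,1],[3,5]] with det 2.
Per unit increase in land, x* moves by d = (2.5, -1.5).
The basis stays optimal until barley reaches 0; allowable increase = 8 acres.

8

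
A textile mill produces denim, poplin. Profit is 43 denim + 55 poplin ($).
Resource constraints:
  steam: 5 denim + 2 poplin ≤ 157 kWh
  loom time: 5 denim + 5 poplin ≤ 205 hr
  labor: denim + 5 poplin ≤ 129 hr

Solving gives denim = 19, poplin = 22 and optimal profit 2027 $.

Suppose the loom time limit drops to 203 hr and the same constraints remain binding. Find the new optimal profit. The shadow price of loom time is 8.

2011

Δb = -2, so new z* = 2027 + (8)·(-2) = 2027 − 16 = 2011.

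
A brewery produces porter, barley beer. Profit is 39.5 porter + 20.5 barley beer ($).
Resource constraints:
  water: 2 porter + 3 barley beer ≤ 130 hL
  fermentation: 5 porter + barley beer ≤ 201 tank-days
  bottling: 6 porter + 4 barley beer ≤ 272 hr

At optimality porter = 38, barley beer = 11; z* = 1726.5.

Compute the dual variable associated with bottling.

Check each constraint at x*: water 109/130 (slack 21); fermentation 201/201 (tight); bottling 272/272 (tight).
Since water is not tight, its dual is 0.
Dual feasibility on the basic columns requires 5·y_fermentation + 6·y_bottling = 39.5, 1·y_fermentation + 4·y_bottling = 20.5.
Solving: y_fermentation = 2.5, y_bottling = 4.5.
Shadow price of bottling = 4.5.

4.5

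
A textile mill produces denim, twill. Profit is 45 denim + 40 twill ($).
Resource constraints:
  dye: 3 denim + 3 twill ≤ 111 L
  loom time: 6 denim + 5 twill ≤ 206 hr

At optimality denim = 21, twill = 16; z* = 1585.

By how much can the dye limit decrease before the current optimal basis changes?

Binding constraints: dye, loom time. The basis is B = [[3,3],[6,5]] with det -3.
Per unit decrease in dye, x* moves by d = (1.6667, -2).
The basis stays optimal until twill reaches 0; allowable decrease = 8 L.

8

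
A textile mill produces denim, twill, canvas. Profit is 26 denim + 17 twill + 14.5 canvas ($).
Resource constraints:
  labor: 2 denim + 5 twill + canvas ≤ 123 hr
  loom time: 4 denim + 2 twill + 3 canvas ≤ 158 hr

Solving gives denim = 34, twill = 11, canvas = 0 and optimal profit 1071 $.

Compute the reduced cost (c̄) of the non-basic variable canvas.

Check each constraint at x*: labor 123/123 (tight); loom time 158/158 (tight).
From A_Bᵀ y = c: 2·y_labor + 4·y_loom time = 26; 5·y_labor + 2·y_loom time = 17.
→ y_labor = 1 and y_loom time = 6.
Reduced cost of canvas: c₃ − yᵀa₃ = 14.5 − (1·1 + 6·3) = 14.5 − 19 = -4.5.

-4.5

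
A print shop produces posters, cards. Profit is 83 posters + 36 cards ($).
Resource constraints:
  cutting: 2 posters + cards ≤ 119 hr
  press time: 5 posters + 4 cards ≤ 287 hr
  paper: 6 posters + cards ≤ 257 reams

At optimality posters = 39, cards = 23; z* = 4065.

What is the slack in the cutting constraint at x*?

cutting used = 2·39 + 1·23 = 101; slack = 119 − 101 = 18.

18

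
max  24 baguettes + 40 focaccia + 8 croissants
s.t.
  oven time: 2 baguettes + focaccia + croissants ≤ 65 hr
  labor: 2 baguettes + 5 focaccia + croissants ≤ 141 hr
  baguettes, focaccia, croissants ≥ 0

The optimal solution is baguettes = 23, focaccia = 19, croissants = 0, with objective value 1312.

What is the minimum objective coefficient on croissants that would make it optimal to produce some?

At the optimum: oven time uses 65 of 65 (binding); labor uses 141 of 141 (binding).
From A_Bᵀ y = c: 2·y_oven time + 2·y_labor = 24; 1·y_oven time + 5·y_labor = 40.
Solving: y_oven time = 5, y_labor = 7.
croissants enters the basis when its profit ≥ yᵀa₃ = 5·1 + 7·1 = 12.

12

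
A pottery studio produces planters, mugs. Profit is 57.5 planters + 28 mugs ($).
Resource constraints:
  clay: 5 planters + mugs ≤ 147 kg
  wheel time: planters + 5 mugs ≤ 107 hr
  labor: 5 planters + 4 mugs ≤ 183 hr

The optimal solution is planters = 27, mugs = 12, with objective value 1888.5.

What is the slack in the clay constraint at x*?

0

clay used = 5·27 + 1·12 = 147; slack = 147 − 147 = 0.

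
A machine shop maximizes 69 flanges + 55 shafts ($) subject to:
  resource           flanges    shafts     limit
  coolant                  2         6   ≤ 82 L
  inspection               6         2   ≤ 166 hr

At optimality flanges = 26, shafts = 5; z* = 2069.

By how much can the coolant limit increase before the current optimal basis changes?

Binding constraints: coolant, inspection. The basis is B = [[2,6],[6,2]] with det -32.
Per unit increase in coolant, x* moves by d = (-0.0625, 0.1875).
The basis stays optimal until flanges reaches 0; allowable increase = 416 L.

416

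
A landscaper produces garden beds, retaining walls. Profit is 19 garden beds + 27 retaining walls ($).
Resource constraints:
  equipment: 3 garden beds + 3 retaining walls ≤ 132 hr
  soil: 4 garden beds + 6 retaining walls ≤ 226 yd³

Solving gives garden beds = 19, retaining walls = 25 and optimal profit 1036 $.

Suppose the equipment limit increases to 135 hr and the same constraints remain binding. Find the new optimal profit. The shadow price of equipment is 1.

1039

Δb = 3, so new z* = 1036 + (1)·(3) = 1036 + 3 = 1039.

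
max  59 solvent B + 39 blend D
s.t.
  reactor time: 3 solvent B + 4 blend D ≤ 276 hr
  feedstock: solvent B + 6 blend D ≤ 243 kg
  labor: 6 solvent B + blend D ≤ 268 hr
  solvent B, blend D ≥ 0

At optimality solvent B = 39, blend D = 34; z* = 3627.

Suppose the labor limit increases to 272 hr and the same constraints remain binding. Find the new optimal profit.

At the optimum: reactor time uses 253 of 276 (slack = 23); feedstock uses 243 of 243 (binding); labor uses 268 of 268 (binding).
Since reactor time is not tight, its dual is 0.
Dual feasibility on the basic columns requires 1·y_feedstock + 6·y_labor = 59, 6·y_feedstock + 1·y_labor = 39.
This yields shadow prices y_feedstock = 5, y_labor = 9.
Δz = y_labor·Δb = 9 × (4) = 36, so new z* = 3627 + 36 = 3663.

3663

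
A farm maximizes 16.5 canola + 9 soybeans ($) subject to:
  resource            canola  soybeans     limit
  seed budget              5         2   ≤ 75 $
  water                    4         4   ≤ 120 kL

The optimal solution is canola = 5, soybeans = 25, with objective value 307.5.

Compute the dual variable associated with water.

1

Check each constraint at x*: seed budget 75/75 (tight); water 120/120 (tight).
The binding rows give the dual system: 5·y_seed budget + 4·y_water = 16.5 and 2·y_seed budget + 4·y_water = 9.
Solving: y_seed budget = 2.5, y_water = 1.
Shadow price of water = 1.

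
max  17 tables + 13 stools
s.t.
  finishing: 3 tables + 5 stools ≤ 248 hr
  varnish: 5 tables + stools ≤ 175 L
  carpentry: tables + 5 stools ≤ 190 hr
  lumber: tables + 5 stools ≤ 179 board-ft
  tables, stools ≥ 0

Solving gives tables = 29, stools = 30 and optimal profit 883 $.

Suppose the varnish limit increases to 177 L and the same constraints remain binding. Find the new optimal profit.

889

At the optimum: finishing uses 237 of 248 (slack = 11); varnish uses 175 of 175 (binding); carpentry uses 179 of 190 (slack = 11); lumber uses 179 of 179 (binding).
Since finishing, carpentry are not tight, their duals are 0.
From A_Bᵀ y = c: 5·y_varnish + 1·y_lumber = 17; 1·y_varnish + 5·y_lumber = 13.
Solving: y_varnish = 3, y_lumber = 2.
Δz = y_varnish·Δb = 3 × (2) = 6, so new z* = 883 + 6 = 889.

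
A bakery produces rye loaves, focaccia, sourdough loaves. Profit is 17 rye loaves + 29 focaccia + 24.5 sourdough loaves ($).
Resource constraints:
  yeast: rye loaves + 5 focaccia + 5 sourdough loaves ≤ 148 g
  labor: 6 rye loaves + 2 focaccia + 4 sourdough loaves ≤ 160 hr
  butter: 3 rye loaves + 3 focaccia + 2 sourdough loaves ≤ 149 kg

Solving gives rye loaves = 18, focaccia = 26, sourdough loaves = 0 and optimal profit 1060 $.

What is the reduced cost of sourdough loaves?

At the optimum: yeast uses 148 of 148 (binding); labor uses 160 of 160 (binding); butter uses 132 of 149 (slack = 17).
Since butter is not tight, its dual is 0.
The binding rows give the dual system: 1·y_yeast + 6·y_labor = 17 and 5·y_yeast + 2·y_labor = 29.
Solving: y_yeast = 5, y_labor = 2.
Reduced cost of sourdough loaves: c₃ − yᵀa₃ = 24.5 − (5·5 + 2·4) = 24.5 − 33 = -8.5.

-8.5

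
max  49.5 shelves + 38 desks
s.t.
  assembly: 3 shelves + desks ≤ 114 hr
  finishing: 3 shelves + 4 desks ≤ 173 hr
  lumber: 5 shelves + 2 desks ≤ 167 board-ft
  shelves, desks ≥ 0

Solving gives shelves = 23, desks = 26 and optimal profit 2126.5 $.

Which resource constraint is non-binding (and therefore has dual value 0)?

assembly

assembly: 95/114 (slack 19)
finishing: 173/173 (binding)
lumber: 167/167 (binding)
By complementary slackness, a constraint with positive slack has shadow price 0 → assembly.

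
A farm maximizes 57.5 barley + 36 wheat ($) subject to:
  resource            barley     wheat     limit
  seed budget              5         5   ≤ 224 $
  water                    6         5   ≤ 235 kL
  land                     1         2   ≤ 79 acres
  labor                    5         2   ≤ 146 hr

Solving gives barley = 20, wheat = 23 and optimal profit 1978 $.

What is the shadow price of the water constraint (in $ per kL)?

Binding: water and labor. Non-binding: seed budget (9 unused), land (13 unused).
By complementary slackness, y = 0 for the non-binding constraints.
The binding rows give the dual system: 6·y_water + 5·y_labor = 57.5 and 5·y_water + 2·y_labor = 36.
→ y_water = 5 and y_labor = 5.5.
Shadow price of water = 5.

5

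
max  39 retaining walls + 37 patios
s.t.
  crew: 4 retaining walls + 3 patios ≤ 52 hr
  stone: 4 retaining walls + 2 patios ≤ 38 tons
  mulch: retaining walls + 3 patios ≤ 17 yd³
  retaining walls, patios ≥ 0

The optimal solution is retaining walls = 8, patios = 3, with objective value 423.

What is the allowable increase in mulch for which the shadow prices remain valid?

27.5

Binding constraints: stone, mulch. The basis is B = [[4,2],[1,3]] with det 10.
Per unit increase in mulch, x* moves by d = (-0.2, 0.4).
The basis stays optimal until crew becomes binding; allowable increase = 27.5 yd³.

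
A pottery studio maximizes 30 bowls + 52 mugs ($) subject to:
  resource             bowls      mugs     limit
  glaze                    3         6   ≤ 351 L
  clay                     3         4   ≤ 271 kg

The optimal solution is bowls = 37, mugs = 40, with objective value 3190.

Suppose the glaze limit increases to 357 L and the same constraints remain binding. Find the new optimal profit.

3226

Check each constraint at x*: glaze 351/351 (tight); clay 271/271 (tight).
From A_Bᵀ y = c: 3·y_glaze + 3·y_clay = 30; 6·y_glaze + 4·y_clay = 52.
→ y_glaze = 6 and y_clay = 4.
Δz = y_glaze·Δb = 6 × (6) = 36, so new z* = 3190 + 36 = 3226.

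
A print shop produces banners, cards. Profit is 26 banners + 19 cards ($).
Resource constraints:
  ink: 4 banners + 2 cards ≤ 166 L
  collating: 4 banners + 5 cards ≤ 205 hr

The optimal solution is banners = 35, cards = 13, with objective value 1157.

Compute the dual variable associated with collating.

Check each constraint at x*: ink 166/166 (tight); collating 205/205 (tight).
The binding rows give the dual system: 4·y_ink + 4·y_collating = 26 and 2·y_ink + 5·y_collating = 19.
Solving: y_ink = 4.5, y_collating = 2.
Shadow price of collating = 2.

2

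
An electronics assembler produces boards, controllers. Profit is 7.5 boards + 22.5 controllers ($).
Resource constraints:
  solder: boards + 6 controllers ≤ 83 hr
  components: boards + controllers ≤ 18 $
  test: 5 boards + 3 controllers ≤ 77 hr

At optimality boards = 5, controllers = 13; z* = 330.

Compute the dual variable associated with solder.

3

Check each constraint at x*: solder 83/83 (tight); components 18/18 (tight); test 64/77 (slack 13).
By complementary slackness, y = 0 for the non-binding constraint.
The binding rows give the dual system: 1·y_solder + 1·y_components = 7.5 and 6·y_solder + 1·y_components = 22.5.
Solving: y_solder = 3, y_components = 4.5.
Shadow price of solder = 3.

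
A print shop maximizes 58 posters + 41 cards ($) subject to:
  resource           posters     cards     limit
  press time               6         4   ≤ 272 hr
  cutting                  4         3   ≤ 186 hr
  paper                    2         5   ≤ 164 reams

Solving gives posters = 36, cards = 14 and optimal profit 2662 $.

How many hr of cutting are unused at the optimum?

0

cutting used = 4·36 + 3·14 = 186; slack = 186 − 186 = 0.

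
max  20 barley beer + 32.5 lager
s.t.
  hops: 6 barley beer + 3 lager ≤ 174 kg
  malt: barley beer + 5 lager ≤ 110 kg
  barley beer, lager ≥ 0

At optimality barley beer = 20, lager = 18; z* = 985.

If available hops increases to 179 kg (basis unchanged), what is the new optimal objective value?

997.5

Check each constraint at x*: hops 174/174 (tight); malt 110/110 (tight).
From A_Bᵀ y = c: 6·y_hops + 1·y_malt = 20; 3·y_hops + 5·y_malt = 32.5.
→ y_hops = 2.5 and y_malt = 5.
Δz = y_hops·Δb = 2.5 × (5) = 12.5, so new z* = 985 + 12.5 = 997.5.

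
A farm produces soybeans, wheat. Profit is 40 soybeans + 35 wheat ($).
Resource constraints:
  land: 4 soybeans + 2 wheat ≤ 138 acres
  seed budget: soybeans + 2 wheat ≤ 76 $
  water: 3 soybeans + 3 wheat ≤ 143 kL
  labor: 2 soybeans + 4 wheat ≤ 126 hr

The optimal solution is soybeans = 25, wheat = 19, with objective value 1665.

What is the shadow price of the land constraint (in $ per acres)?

7.5

Binding: land and labor. Non-binding: seed budget (13 unused), water (11 unused).
Slack constraints have shadow price 0 (complementary slackness).
The binding rows give the dual system: 4·y_land + 2·y_labor = 40 and 2·y_land + 4·y_labor = 35.
Solving: y_land = 7.5, y_labor = 5.
Shadow price of land = 7.5.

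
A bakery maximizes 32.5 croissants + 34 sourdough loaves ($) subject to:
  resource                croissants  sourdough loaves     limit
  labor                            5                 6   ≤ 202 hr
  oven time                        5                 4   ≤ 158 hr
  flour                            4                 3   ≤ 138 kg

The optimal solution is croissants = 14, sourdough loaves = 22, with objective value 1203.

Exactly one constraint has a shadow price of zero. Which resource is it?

flour

labor: 202/202 (binding)
oven time: 158/158 (binding)
flour: 122/138 (slack 16)
By complementary slackness, a constraint with positive slack has shadow price 0 → flour.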